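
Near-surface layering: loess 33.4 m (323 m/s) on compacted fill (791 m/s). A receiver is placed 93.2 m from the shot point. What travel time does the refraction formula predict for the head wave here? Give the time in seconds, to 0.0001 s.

0.3066 s

t = x/V₂ + 2h·√(V₂²−V₁²)/(V₁V₂).
√(V₂²−V₁²) = √(791²−323²) = 722.0 m/s; delay term = 2·33.4·722.0/(323·791) = 0.18878 s.
t = 93.2/791 + 0.18878 = 0.30661 s.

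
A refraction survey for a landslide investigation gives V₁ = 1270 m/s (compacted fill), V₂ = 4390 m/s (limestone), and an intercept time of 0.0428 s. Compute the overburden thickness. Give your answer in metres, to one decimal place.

28.4 m

h = tᵢ·V₁·V₂ / (2·√(V₂²−V₁²)).
√(V₂²−V₁²) = √(4390² − 1270²) = 4202.3 m/s.
h = 0.0428 s × 1270 × 4390 / (2 × 4202.3) = 28.39 m.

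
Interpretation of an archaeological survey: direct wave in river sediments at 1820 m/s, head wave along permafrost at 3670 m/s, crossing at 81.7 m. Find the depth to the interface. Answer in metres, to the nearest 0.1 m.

23.7 m

h = (x_cross/2)·√((V₂−V₁)/(V₂+V₁)).
(V₂−V₁)/(V₂+V₁) = (3670−1820)/(3670+1820) = 0.3370; √ = 0.5805.
h = (81.7/2)·0.5805 = 23.71 m.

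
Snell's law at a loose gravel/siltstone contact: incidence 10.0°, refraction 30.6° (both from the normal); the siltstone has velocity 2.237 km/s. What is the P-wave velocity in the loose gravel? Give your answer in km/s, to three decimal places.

0.763 km/s

Snell's law: sin 10.0°/V₁ = sin 30.6°/V₂.
V₁ = V₂·sin 10.0°/sin 30.6° = 2.237 × 0.3411 = 0.763 km/s.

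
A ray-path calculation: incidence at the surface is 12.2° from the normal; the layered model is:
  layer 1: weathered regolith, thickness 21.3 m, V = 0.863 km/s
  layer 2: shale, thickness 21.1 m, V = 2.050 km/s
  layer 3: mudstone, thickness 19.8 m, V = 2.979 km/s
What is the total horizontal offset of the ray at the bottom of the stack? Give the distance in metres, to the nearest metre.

Apply Snell's law at each interface; in layer i the horizontal offset is hᵢ·tan θᵢ.
Layer 1: θ = 12.20°; offset = 21.3·tan 12.20° = 4.605 m.
Layer 2: sin θ = 2.050·sin 12.2°/0.863 = 0.5020, θ = 30.13°; offset = 21.1·tan 30.13° = 12.247 m.
Layer 3: sin θ = 2.979·sin 12.2°/0.863 = 0.7295, θ = 46.84°; offset = 19.8·tan 46.84° = 21.116 m.
Σ offsets = 37.968 m.

38 m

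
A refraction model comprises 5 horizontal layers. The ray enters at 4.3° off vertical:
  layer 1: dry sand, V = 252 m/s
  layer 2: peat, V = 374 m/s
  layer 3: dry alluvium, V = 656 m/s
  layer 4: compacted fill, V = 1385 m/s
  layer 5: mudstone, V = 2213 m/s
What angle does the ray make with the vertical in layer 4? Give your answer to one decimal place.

Ray parameter p = sin 4.3° / 252 = 2.9753e-04 s/m.
sin θ_4 = p·V_4 = 2.9753e-04 × 1385 = 0.4121.
θ_4 = 24.34° from the vertical.

24.3°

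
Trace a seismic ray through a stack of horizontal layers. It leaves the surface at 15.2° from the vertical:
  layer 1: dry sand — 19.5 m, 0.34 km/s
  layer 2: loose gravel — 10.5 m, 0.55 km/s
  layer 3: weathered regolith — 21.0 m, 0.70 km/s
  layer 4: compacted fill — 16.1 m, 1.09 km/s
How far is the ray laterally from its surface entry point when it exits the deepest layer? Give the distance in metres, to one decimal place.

Apply Snell's law at each interface; in layer i the horizontal offset is hᵢ·tan θᵢ.
Layer 1: θ = 15.20°; offset = 19.5·tan 15.20° = 5.298 m.
Layer 2: sin θ = 0.55·sin 15.2°/0.34 = 0.4241, θ = 25.10°; offset = 10.5·tan 25.10° = 4.918 m.
Layer 3: sin θ = 0.70·sin 15.2°/0.34 = 0.5398, θ = 32.67°; offset = 21.0·tan 32.67° = 13.466 m.
Layer 4: sin θ = 1.09·sin 15.2°/0.34 = 0.8405, θ = 57.20°; offset = 16.1·tan 57.20° = 24.980 m.
Σ offsets = 48.662 m.

48.7 m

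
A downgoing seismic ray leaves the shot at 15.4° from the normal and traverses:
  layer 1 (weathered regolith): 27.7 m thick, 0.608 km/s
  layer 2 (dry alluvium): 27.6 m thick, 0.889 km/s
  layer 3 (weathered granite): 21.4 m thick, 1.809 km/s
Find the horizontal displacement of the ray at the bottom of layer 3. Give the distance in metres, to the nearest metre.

47 m

Ray parameter p = sin 15.4° / 0.608 km/s = 4.3677e-01 s/km.
Layer 1: θ = 15.40°; offset = 27.7·tan 15.40° = 7.630 m.
Layer 2: sin θ = p·0.889 = 0.3883 → θ = 22.85°; offset = 27.6·tan 22.85° = 11.629 m.
Layer 3: sin θ = p·1.809 = 0.7901 → θ = 52.20°; offset = 21.4·tan 52.20° = 27.585 m.
Σ offsets = 46.844 m.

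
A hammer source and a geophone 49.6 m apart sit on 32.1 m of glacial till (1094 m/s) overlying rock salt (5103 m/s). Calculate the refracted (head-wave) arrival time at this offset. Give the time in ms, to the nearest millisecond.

θ_c = arcsin(V₁/V₂) = arcsin(1094/5103) = 12.38°, cos θ_c = 0.9767.
Intercept time tᵢ = 2h cos θ_c / V₁ = 2·32.1·0.9767/1094 = 0.05732 s.
t = x/V₂ + tᵢ = 49.6/5103 + 0.05732 = 0.06704 s.

67 ms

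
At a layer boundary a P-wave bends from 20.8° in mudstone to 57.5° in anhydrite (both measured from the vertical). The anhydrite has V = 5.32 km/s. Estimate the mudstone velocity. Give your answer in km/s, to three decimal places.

2.240 km/s

Snell's law: sin 20.8°/V₁ = sin 57.5°/V₂.
V₁ = V₂·sin 20.8°/sin 57.5° = 5.32 × 0.4210 = 2.240 km/s.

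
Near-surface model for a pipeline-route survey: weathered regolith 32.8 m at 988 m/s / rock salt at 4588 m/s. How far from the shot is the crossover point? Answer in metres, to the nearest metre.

82 m

x_cross = 2h·√((V₂+V₁)/(V₂−V₁)).
(V₂+V₁)/(V₂−V₁) = (4588+988)/(4588−988) = 1.5489; √ = 1.2445.
x_cross = 2·32.8·1.2445 = 81.64 m.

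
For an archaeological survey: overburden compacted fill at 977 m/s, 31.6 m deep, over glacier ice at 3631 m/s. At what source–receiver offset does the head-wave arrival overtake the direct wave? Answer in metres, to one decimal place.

83.3 m

θ_c = arcsin(977/3631) = 15.61°, so cos θ_c = 0.9631 and tᵢ = 2h cos θ_c/V₁ = 0.0623 s.
At crossover x/V₁ = x/V₂ + tᵢ ⇒ x = tᵢ/(1/V₁ − 1/V₂) = 0.06230/(1.0235e-03 − 2.7541e-04) = 83.28 m.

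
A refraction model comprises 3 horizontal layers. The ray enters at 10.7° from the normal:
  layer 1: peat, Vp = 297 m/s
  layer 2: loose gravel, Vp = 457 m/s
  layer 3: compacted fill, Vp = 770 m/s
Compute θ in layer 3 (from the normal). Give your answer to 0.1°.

28.8°

Ray parameter p = sin 10.7° / 297 = 6.2514e-04 s/m.
sin θ_3 = p·V_3 = 6.2514e-04 × 770 = 0.4814.
θ_3 = arcsin 0.4814 = 28.77°.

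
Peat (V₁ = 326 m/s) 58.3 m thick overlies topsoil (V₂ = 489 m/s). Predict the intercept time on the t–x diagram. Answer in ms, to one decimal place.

tᵢ = 2h·√(V₂²−V₁²)/(V₁V₂).
√(V₂²−V₁²) = √(489²−326²) = 364.5 m/s.
tᵢ = 2·58.3·364.5/(326·489) = 0.26659 s.

266.6 ms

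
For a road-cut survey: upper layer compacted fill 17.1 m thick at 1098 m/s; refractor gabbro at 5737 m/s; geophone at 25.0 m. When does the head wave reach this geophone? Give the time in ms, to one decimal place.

34.9 ms

t = x/V₂ + 2h·√(V₂²−V₁²)/(V₁V₂).
√(V₂²−V₁²) = √(5737²−1098²) = 5630.9 m/s; delay term = 2·17.1·5630.9/(1098·5737) = 0.03057 s.
t = 25.0/5737 + 0.03057 = 0.03493 s.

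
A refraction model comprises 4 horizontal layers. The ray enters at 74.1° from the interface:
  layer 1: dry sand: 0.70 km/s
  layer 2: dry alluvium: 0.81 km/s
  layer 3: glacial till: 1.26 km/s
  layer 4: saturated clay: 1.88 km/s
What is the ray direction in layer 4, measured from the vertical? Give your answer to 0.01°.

From the normal: θ₁ = 90° − 74.1° = 15.9°.
Snell's law across each interface conserves sin θ / V, so sin θ_4 = V_4·sin θ₁/V₁.
sin θ_4 = 1.88 × sin 15.9° / 0.70 = 0.7358.
θ_4 = arcsin 0.7358 = 47.37°.

47.37°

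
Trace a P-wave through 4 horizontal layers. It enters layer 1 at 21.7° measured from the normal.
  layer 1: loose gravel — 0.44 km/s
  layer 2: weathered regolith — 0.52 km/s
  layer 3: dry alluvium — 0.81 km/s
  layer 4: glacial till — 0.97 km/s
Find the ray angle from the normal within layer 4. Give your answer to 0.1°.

Ray parameter p = sin 21.7° / 0.44 = 8.4033e-01 s/km.
sin θ_4 = p·V_4 = 8.4033e-01 × 0.97 = 0.8151.
θ_4 = 54.60° from the vertical.

54.6°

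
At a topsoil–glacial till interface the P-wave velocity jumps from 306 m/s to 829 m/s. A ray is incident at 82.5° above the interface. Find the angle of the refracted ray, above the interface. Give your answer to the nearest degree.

Angle from the normal: 90° − 82.5° = 7.5°.
sin θ₁/V₁ = sin θ₂/V₂ ⇒ sin θ₂ = 829·sin 7.5°/306 = 829·0.1305/306 = 0.3536.
θ₂ = arcsin 0.3536 = 20.71° from the normal.
From the interface: 90° − 20.71° = 69.29°.

69°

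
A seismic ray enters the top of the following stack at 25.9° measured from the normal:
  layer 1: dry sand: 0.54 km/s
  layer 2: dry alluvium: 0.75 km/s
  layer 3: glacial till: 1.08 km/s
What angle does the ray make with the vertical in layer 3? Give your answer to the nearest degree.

61°

Snell's law across each interface conserves sin θ / V, so sin θ_3 = V_3·sin θ₁/V₁.
sin θ_3 = 1.08 × sin 25.9° / 0.54 = 0.8736.
θ_3 = arcsin 0.8736 = 60.88°.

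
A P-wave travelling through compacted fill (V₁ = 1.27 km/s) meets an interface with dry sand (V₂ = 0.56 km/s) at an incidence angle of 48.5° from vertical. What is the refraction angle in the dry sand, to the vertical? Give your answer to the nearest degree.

19°

Snell's law: sin θ₂ = (V₂/V₁)·sin θ₁ = (0.56/1.27)·sin 48.5° = 0.3302.
θ₂ = arcsin 0.3302 = 19.28° from the normal.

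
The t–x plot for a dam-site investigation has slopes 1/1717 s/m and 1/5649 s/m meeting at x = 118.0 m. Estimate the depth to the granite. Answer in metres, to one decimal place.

43.1 m

x_cross = 2h·√((V₂+V₁)/(V₂−V₁)) → h = x_cross / (2·√((V₂+V₁)/(V₂−V₁))).
√((V₂+V₁)/(V₂−V₁)) = √((5649+1717)/(5649−1717)) = 1.3687.
h = 118.0 / (2·1.3687) = 43.11 m.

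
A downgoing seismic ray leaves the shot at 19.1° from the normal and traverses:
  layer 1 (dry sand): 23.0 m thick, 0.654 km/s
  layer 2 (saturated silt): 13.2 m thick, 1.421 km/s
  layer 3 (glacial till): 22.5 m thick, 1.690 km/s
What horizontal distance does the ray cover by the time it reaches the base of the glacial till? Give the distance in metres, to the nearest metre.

Apply Snell's law at each interface; in layer i the horizontal offset is hᵢ·tan θᵢ.
Layer 1: θ = 19.10°; offset = 23.0·tan 19.10° = 7.964 m.
Layer 2: sin θ = 1.421·sin 19.1°/0.654 = 0.7110, θ = 45.31°; offset = 13.2·tan 45.31° = 13.346 m.
Layer 3: sin θ = 1.690·sin 19.1°/0.654 = 0.8456, θ = 57.73°; offset = 22.5·tan 57.73° = 35.636 m.
Summing the layer offsets gives 56.946 m.

57 m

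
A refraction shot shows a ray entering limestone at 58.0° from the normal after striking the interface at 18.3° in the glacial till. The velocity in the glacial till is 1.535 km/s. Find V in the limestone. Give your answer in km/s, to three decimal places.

Snell's law: sin 18.3°/V₁ = sin 58.0°/V₂.
V₂ = V₁·sin 58.0°/sin 18.3° = 1.535 × 2.7009 = 4.146 km/s.

4.146 km/s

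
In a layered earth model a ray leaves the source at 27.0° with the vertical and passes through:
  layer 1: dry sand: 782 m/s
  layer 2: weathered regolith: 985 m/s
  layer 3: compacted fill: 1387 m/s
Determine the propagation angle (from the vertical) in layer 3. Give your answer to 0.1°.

53.6°

Ray parameter p = sin 27.0° / 782 = 5.8055e-04 s/m.
sin θ_3 = p·V_3 = 5.8055e-04 × 1387 = 0.8052.
θ_3 = arcsin 0.8052 = 53.63°.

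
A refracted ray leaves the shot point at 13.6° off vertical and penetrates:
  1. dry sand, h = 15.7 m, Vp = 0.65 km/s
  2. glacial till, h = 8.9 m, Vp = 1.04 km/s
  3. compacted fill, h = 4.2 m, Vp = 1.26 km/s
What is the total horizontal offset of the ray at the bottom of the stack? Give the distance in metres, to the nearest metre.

10 m

Ray parameter p = sin 13.6° / 0.65 km/s = 3.6176e-01 s/km.
Layer 1: θ = 13.60°; offset = 15.7·tan 13.60° = 3.798 m.
Layer 2: sin θ = p·1.04 = 0.3762 → θ = 22.10°; offset = 8.9·tan 22.10° = 3.614 m.
Layer 3: sin θ = p·1.26 = 0.4558 → θ = 27.12°; offset = 4.2·tan 27.12° = 2.151 m.
Total horizontal offset = 9.563 m.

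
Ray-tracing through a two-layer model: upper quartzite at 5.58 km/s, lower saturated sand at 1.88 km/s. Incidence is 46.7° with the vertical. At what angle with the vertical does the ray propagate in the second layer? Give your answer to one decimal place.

14.2°

sin θ₁/V₁ = sin θ₂/V₂ ⇒ sin θ₂ = 1.88·sin 46.7°/5.58 = 1.88·0.7278/5.58 = 0.2452.
θ₂ = arcsin 0.2452 = 14.19° from the normal.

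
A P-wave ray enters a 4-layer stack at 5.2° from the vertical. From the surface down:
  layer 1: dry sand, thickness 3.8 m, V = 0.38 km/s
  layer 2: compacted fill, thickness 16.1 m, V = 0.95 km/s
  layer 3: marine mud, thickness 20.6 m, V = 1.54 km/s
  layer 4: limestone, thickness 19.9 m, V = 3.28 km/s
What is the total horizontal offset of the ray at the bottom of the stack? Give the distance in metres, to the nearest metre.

37 m

p = sin θ₁/V₁ = sin 5.2°/0.38 = 2.3851e-01 s/km is conserved through the stack.
Layer 1: θ = 5.20°; offset = 3.8·tan 5.20° = 0.346 m.
Layer 2: sin θ = p·0.95 = 0.2266 → θ = 13.10°; offset = 16.1·tan 13.10° = 3.745 m.
Layer 3: sin θ = p·1.54 = 0.3673 → θ = 21.55°; offset = 20.6·tan 21.55° = 8.135 m.
Layer 4: sin θ = p·3.28 = 0.7823 → θ = 51.47°; offset = 19.9·tan 51.47° = 24.993 m.
Total horizontal offset = 37.219 m.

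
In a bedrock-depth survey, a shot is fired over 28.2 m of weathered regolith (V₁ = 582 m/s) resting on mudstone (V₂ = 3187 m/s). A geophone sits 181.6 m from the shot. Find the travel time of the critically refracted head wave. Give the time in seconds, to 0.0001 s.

θ_c = arcsin(V₁/V₂) = arcsin(582/3187) = 10.52°, cos θ_c = 0.9832.
Intercept time tᵢ = 2h cos θ_c / V₁ = 2·28.2·0.9832/582 = 0.09528 s.
t = x/V₂ + tᵢ = 181.6/3187 + 0.09528 = 0.15226 s.

0.1523 s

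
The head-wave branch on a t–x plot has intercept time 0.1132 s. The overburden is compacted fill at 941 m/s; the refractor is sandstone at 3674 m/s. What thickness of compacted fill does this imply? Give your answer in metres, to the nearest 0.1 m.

h = tᵢ·V₁·V₂ / (2·√(V₂²−V₁²)).
√(V₂²−V₁²) = √(3674² − 941²) = 3551.4 m/s.
h = 0.1132 s × 941 × 3674 / (2 × 3551.4) = 55.10 m.

55.1 m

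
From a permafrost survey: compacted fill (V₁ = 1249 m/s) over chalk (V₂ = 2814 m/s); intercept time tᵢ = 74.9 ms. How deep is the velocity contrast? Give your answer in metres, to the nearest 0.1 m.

52.2 m

θ_c = arcsin(1249/2814) = 26.35°; cos θ_c = 0.8961.
tᵢ = 2h cos θ_c/V₁ ⇒ h = tᵢ·V₁/(2 cos θ_c) = 0.0749·1249/(2·0.8961) = 52.20 m.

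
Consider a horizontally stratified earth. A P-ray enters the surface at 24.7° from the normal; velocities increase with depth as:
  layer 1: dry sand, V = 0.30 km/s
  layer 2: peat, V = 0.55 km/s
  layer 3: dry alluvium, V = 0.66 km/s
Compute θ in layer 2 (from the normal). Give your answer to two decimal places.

50.00°

Snell's law across each interface conserves sin θ / V, so sin θ_2 = V_2·sin θ₁/V₁.
sin θ_2 = 0.55 × sin 24.7° / 0.30 = 0.7661.
θ_2 = 50.00° from the vertical.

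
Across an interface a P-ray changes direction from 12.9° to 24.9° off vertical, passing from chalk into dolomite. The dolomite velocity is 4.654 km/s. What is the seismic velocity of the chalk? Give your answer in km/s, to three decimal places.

2.468 km/s

sin 12.9° = 0.2233; sin 24.9° = 0.4210.
V₁ = V₂·(sin θ₁/sin θ₂) = 4.654·(0.2233/0.4210) = 2.468 km/s.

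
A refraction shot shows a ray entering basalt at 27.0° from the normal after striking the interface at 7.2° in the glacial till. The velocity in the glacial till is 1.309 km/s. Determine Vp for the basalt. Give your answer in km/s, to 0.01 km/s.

4.74 km/s

Snell's law: sin 7.2°/V₁ = sin 27.0°/V₂.
V₂ = V₁·sin 27.0°/sin 7.2° = 1.309 × 3.6223 = 4.74 km/s.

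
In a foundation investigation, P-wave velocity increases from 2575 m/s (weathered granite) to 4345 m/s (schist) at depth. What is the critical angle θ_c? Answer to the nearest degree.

At critical incidence the refracted ray runs along the interface (θ₂ = 90°), so sin θ_c = V₁/V₂.
θ_c = arcsin(2575/4345) = arcsin 0.5926 = 36.34°.

36°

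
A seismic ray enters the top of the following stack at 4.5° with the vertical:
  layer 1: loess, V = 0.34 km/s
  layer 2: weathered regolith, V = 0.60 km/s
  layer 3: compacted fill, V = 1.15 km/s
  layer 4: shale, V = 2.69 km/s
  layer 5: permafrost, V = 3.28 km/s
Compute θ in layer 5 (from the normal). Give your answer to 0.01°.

Ray parameter p = sin 4.5° / 0.34 = 2.3076e-01 s/km.
sin θ_5 = p·V_5 = 2.3076e-01 × 3.28 = 0.7569.
θ_5 = arcsin 0.7569 = 49.19°.

49.19°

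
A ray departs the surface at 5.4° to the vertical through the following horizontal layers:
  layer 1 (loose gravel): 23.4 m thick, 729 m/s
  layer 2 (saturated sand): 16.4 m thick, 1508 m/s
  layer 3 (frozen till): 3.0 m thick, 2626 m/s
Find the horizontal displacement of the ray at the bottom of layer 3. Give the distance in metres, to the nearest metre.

p = sin θ₁/V₁ = sin 5.4°/729 = 1.2909e-04 s/m is conserved through the stack.
Layer 1: θ = 5.40°; offset = 23.4·tan 5.40° = 2.212 m.
Layer 2: sin θ = p·1508 = 0.1947 → θ = 11.23°; offset = 16.4·tan 11.23° = 3.255 m.
Layer 3: sin θ = p·2626 = 0.3390 → θ = 19.82°; offset = 3.0·tan 19.82° = 1.081 m.
Total horizontal offset = 6.548 m.

7 m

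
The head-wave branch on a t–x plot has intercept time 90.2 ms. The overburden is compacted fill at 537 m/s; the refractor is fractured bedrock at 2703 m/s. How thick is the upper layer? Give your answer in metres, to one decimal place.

h = tᵢ·V₁·V₂ / (2·√(V₂²−V₁²)).
√(V₂²−V₁²) = √(2703² − 537²) = 2649.1 m/s.
h = 0.0902 s × 537 × 2703 / (2 × 2649.1) = 24.71 m.

24.7 m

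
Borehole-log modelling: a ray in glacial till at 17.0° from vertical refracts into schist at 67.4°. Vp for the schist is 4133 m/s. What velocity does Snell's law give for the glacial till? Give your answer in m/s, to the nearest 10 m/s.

1310 m/s

sin 17.0° = 0.2924; sin 67.4° = 0.9232.
V₁ = V₂·(sin θ₁/sin θ₂) = 4133·(0.2924/0.9232) = 1308.88 m/s.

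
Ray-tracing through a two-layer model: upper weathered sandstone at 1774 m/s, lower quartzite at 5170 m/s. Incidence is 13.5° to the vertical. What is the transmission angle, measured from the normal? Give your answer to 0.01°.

Snell's law: sin θ₂ = (V₂/V₁)·sin θ₁ = (5170/1774)·sin 13.5° = 0.6803.
θ₂ = arcsin 0.6803 = 42.87° from the normal.

42.87°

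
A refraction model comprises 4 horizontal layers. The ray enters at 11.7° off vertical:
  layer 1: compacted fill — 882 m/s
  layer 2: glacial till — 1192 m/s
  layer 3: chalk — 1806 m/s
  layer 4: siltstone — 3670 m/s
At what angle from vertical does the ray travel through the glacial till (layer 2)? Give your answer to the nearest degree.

Snell's law across each interface conserves sin θ / V, so sin θ_2 = V_2·sin θ₁/V₁.
sin θ_2 = 1192 × sin 11.7° / 882 = 0.2741.
θ_2 = 15.91° from the vertical.

16°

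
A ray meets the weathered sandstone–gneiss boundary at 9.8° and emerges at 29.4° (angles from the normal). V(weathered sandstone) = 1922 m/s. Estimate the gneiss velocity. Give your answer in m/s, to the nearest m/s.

Snell's law: sin 9.8°/V₁ = sin 29.4°/V₂.
V₂ = V₁·sin 29.4°/sin 9.8° = 1922 × 2.8841 = 5543.27 m/s.

5543 m/s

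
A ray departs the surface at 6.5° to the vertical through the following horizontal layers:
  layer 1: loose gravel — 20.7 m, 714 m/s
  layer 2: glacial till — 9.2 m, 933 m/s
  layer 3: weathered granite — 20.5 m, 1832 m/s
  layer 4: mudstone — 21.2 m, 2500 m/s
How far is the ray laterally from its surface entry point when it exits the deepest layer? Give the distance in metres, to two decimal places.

19.11 m

Apply Snell's law at each interface; in layer i the horizontal offset is hᵢ·tan θᵢ.
Layer 1: θ = 6.50°; offset = 20.7·tan 6.50° = 2.3585 m.
Layer 2: sin θ = 933·sin 6.5°/714 = 0.1479, θ = 8.51°; offset = 9.2·tan 8.51° = 1.3761 m.
Layer 3: sin θ = 1832·sin 6.5°/714 = 0.2905, θ = 16.89°; offset = 20.5·tan 16.89° = 6.2227 m.
Layer 4: sin θ = 2500·sin 6.5°/714 = 0.3964, θ = 23.35°; offset = 21.2·tan 23.35° = 9.1527 m.
Summing the layer offsets gives 19.1100 m.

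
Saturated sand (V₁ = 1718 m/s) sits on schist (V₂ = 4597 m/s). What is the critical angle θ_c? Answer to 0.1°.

At critical incidence the refracted ray runs along the interface (θ₂ = 90°), so sin θ_c = V₁/V₂.
θ_c = arcsin(1718/4597) = arcsin 0.3737 = 21.95°.

21.9°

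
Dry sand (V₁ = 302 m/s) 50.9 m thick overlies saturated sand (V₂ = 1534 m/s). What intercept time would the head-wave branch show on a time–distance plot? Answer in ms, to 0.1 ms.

θ_c = arcsin(V₁/V₂) = arcsin(302/1534) = 11.35°; cos θ_c = 0.9804.
tᵢ = 2h·cos θ_c / V₁ = 2·50.9·0.9804 / 302 = 0.33049 s.

330.5 ms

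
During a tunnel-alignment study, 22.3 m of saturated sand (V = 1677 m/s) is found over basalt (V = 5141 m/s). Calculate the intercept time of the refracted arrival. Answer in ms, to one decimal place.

θ_c = arcsin(V₁/V₂) = arcsin(1677/5141) = 19.04°; cos θ_c = 0.9453.
tᵢ = 2h·cos θ_c / V₁ = 2·22.3·0.9453 / 1677 = 0.02514 s.

25.1 ms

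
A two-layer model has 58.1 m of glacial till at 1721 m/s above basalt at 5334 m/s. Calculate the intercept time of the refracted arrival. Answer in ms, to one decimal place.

63.9 ms

θ_c = arcsin(V₁/V₂) = arcsin(1721/5334) = 18.82°; cos θ_c = 0.9465.
tᵢ = 2h·cos θ_c / V₁ = 2·58.1·0.9465 / 1721 = 0.06391 s.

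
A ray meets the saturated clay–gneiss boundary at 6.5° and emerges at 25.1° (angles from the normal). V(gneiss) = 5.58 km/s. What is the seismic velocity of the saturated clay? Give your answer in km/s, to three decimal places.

Snell's law: sin 6.5°/V₁ = sin 25.1°/V₂.
V₁ = V₂·sin 6.5°/sin 25.1° = 5.58 × 0.2669 = 1.489 km/s.

1.489 km/s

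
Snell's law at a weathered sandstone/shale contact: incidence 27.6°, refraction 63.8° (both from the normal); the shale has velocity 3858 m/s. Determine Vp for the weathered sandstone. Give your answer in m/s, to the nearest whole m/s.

Snell's law: sin 27.6°/V₁ = sin 63.8°/V₂.
V₁ = V₂·sin 27.6°/sin 63.8° = 3858 × 0.5163 = 1992.06 m/s.

1992 m/s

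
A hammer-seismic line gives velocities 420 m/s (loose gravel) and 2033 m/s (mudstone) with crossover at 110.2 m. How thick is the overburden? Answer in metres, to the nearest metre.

45 m

x_cross = 2h·√((V₂+V₁)/(V₂−V₁)) → h = x_cross / (2·√((V₂+V₁)/(V₂−V₁))).
√((V₂+V₁)/(V₂−V₁)) = √((2033+420)/(2033−420)) = 1.2332.
h = 110.2 / (2·1.2332) = 44.68 m.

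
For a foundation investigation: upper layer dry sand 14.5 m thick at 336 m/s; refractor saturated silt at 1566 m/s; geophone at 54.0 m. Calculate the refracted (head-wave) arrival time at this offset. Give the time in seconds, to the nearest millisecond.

θ_c = arcsin(V₁/V₂) = arcsin(336/1566) = 12.39°, cos θ_c = 0.9767.
Intercept time tᵢ = 2h cos θ_c / V₁ = 2·14.5·0.9767/336 = 0.08430 s.
t = x/V₂ + tᵢ = 54.0/1566 + 0.08430 = 0.11878 s.

0.119 s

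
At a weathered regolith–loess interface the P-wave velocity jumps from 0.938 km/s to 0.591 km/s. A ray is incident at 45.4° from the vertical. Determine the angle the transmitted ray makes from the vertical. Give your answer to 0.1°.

sin θ₁/V₁ = sin θ₂/V₂ ⇒ sin θ₂ = 0.591·sin 45.4°/0.938 = 0.591·0.7120/0.938 = 0.4486.
θ₂ = sin⁻¹(0.4486) = 26.66° (from vertical).

26.7°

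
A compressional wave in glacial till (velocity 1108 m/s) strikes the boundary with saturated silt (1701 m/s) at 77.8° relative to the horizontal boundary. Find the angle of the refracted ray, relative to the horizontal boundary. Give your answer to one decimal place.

71.1°

Angle from the normal: 90° − 77.8° = 12.2°.
Snell's law: sin θ₂ = (V₂/V₁)·sin θ₁ = (1701/1108)·sin 12.2° = 0.3244.
θ₂ = sin⁻¹(0.3244) = 18.93° (from vertical).
From the interface: 90° − 18.93° = 71.07°.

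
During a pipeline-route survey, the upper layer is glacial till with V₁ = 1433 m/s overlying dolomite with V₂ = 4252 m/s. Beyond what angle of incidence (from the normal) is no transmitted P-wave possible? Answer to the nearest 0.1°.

19.7°

Critical incidence: sin θ_c = V₁/V₂ = 1433/4252 = 0.3370.
θ_c = arcsin 0.3370 = 19.70°.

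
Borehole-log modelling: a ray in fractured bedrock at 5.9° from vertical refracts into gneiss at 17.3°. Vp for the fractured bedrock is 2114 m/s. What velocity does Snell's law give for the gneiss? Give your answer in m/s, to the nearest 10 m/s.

6120 m/s

sin 5.9° = 0.1028; sin 17.3° = 0.2974.
V₂ = V₁·(sin θ₂/sin θ₁) = 2114·(0.2974/0.1028) = 6115.72 m/s.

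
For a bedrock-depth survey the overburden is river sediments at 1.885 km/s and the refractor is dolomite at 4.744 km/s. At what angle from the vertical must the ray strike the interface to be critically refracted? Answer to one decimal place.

23.4°

At critical incidence the refracted ray runs along the interface (θ₂ = 90°), so sin θ_c = V₁/V₂.
θ_c = arcsin(1.885/4.744) = arcsin 0.3973 = 23.41°.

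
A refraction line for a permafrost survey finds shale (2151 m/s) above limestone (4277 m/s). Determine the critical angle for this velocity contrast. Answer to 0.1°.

At critical incidence the refracted ray runs along the interface (θ₂ = 90°), so sin θ_c = V₁/V₂.
θ_c = arcsin(2151/4277) = arcsin 0.5029 = 30.19°.

30.2°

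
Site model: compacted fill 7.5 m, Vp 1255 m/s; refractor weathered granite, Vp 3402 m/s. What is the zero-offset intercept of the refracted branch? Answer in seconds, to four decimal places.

tᵢ = 2h·√(V₂²−V₁²)/(V₁V₂).
√(V₂²−V₁²) = √(3402²−1255²) = 3162.1 m/s.
tᵢ = 2·7.5·3162.1/(1255·3402) = 0.01111 s.

0.0111 s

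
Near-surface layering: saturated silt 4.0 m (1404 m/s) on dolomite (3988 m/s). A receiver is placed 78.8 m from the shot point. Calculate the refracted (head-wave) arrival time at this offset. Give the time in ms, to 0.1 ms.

25.1 ms

θ_c = arcsin(V₁/V₂) = arcsin(1404/3988) = 20.61°, cos θ_c = 0.9360.
Intercept time tᵢ = 2h cos θ_c / V₁ = 2·4.0·0.9360/1404 = 0.00533 s.
t = x/V₂ + tᵢ = 78.8/3988 + 0.00533 = 0.02509 s.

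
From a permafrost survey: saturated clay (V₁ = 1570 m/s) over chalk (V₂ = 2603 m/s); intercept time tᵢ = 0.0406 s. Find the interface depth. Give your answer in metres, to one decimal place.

θ_c = arcsin(1570/2603) = 37.10°; cos θ_c = 0.7976.
tᵢ = 2h cos θ_c/V₁ ⇒ h = tᵢ·V₁/(2 cos θ_c) = 0.0406·1570/(2·0.7976) = 39.96 m.

40.0 m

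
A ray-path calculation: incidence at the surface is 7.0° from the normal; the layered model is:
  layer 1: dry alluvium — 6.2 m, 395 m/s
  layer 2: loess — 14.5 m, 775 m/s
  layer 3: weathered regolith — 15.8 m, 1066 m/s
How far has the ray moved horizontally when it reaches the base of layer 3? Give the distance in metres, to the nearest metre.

Apply Snell's law at each interface; in layer i the horizontal offset is hᵢ·tan θᵢ.
Layer 1: θ = 7.00°; offset = 6.2·tan 7.00° = 0.761 m.
Layer 2: sin θ = 775·sin 7.0°/395 = 0.2391, θ = 13.83°; offset = 14.5·tan 13.83° = 3.571 m.
Layer 3: sin θ = 1066·sin 7.0°/395 = 0.3289, θ = 19.20°; offset = 15.8·tan 19.20° = 5.503 m.
Total horizontal offset = 9.835 m.

10 m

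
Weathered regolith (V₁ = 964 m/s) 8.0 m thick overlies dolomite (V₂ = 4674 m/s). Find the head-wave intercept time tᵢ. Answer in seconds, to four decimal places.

tᵢ = 2h·√(V₂²−V₁²)/(V₁V₂).
√(V₂²−V₁²) = √(4674²−964²) = 4573.5 m/s.
tᵢ = 2·8.0·4573.5/(964·4674) = 0.01624 s.

0.0162 s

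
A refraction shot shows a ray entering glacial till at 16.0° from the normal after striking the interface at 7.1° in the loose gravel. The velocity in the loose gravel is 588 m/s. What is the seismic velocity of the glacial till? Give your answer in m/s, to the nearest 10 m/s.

1310 m/s

sin 7.1° = 0.1236; sin 16.0° = 0.2756.
V₂ = V₁·(sin θ₂/sin θ₁) = 588·(0.2756/0.1236) = 1311.27 m/s.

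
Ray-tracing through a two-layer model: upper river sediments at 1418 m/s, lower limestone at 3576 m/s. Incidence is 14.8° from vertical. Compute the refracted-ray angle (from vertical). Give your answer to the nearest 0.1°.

40.1°

Snell's law: sin θ₂ = (V₂/V₁)·sin θ₁ = (3576/1418)·sin 14.8° = 0.6442.
θ₂ = sin⁻¹(0.6442) = 40.11° (from vertical).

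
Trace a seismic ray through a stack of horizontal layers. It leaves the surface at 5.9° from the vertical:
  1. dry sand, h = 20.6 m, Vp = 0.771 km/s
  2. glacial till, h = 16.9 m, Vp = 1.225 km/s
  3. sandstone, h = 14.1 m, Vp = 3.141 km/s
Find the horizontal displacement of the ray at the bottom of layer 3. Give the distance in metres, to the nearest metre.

11 m

Ray parameter p = sin 5.9° / 0.771 km/s = 1.3332e-01 s/km.
Layer 1: θ = 5.90°; offset = 20.6·tan 5.90° = 2.129 m.
Layer 2: sin θ = p·1.225 = 0.1633 → θ = 9.40°; offset = 16.9·tan 9.40° = 2.798 m.
Layer 3: sin θ = p·3.141 = 0.4188 → θ = 24.76°; offset = 14.1·tan 24.76° = 6.502 m.
Summing the layer offsets gives 11.429 m.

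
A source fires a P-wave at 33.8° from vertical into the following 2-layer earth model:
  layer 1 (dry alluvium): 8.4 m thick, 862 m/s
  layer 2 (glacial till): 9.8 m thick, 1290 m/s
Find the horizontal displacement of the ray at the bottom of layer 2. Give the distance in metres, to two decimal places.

20.35 m

Ray parameter p = sin 33.8° / 862 m/s = 6.4535e-04 s/m.
Layer 1: θ = 33.80°; offset = 8.4·tan 33.80° = 5.6233 m.
Layer 2: sin θ = p·1290 = 0.8325 → θ = 56.36°; offset = 9.8·tan 56.36° = 14.7263 m.
Summing the layer offsets gives 20.3496 m.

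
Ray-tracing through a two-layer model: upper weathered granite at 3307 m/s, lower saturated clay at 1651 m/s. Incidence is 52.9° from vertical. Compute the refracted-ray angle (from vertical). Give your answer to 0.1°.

Snell's law: sin θ₂ = (V₂/V₁)·sin θ₁ = (1651/3307)·sin 52.9° = 0.3982.
θ₂ = sin⁻¹(0.3982) = 23.47° (from vertical).

23.5°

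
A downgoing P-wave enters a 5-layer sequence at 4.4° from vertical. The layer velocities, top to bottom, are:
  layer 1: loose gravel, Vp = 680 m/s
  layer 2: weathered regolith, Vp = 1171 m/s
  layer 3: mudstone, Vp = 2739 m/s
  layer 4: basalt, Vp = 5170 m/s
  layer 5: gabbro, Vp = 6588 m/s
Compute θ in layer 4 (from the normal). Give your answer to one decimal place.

35.7°

Ray parameter p = sin 4.4° / 680 = 1.1282e-04 s/m.
sin θ_4 = p·V_4 = 1.1282e-04 × 5170 = 0.5833.
θ_4 = arcsin 0.5833 = 35.68°.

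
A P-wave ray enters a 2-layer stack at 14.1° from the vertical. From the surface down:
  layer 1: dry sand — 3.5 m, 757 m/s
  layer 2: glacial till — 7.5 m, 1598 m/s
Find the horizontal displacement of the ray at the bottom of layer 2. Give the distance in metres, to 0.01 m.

Apply Snell's law at each interface; in layer i the horizontal offset is hᵢ·tan θᵢ.
Layer 1: θ = 14.10°; offset = 3.5·tan 14.10° = 0.8791 m.
Layer 2: sin θ = 1598·sin 14.1°/757 = 0.5143, θ = 30.95°; offset = 7.5·tan 30.95° = 4.4972 m.
Summing the layer offsets gives 5.3764 m.

5.38 m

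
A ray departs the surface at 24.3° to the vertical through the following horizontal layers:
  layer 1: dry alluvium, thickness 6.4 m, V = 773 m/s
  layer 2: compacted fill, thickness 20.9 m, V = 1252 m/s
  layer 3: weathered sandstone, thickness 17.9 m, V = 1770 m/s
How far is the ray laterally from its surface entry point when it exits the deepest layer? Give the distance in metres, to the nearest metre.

p = sin θ₁/V₁ = sin 24.3°/773 = 5.3236e-04 s/m is conserved through the stack.
Layer 1: θ = 24.30°; offset = 6.4·tan 24.30° = 2.890 m.
Layer 2: sin θ = p·1252 = 0.6665 → θ = 41.80°; offset = 20.9·tan 41.80° = 18.686 m.
Layer 3: sin θ = p·1770 = 0.9423 → θ = 70.44°; offset = 17.9·tan 70.44° = 50.374 m.
Summing the layer offsets gives 71.949 m.

72 m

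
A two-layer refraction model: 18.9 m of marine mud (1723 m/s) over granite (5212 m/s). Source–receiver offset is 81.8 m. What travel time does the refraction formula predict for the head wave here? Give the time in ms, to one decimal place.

36.4 ms

t = x/V₂ + 2h·√(V₂²−V₁²)/(V₁V₂).
√(V₂²−V₁²) = √(5212²−1723²) = 4919.0 m/s; delay term = 2·18.9·4919.0/(1723·5212) = 0.02071 s.
t = 81.8/5212 + 0.02071 = 0.03640 s.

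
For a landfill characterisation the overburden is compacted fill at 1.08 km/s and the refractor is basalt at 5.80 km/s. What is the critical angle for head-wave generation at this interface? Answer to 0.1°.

10.7°

Critical incidence: sin θ_c = V₁/V₂ = 1.08/5.80 = 0.1862.
θ_c = arcsin 0.1862 = 10.73°.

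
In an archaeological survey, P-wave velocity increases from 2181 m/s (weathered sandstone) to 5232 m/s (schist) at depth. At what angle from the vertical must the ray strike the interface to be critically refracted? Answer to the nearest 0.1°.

24.6°

Critical incidence: sin θ_c = V₁/V₂ = 2181/5232 = 0.4169.
θ_c = arcsin 0.4169 = 24.64°.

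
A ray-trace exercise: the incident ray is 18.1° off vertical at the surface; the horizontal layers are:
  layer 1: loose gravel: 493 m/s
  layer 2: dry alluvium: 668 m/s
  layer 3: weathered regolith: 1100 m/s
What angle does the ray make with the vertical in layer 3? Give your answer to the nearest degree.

44°

Snell's law across each interface conserves sin θ / V, so sin θ_3 = V_3·sin θ₁/V₁.
sin θ_3 = 1100 × sin 18.1° / 493 = 0.6932.
θ_3 = arcsin 0.6932 = 43.88°.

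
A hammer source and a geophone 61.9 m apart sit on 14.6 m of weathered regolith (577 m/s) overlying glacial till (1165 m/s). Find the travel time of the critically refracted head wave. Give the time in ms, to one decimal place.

t = x/V₂ + 2h·√(V₂²−V₁²)/(V₁V₂).
√(V₂²−V₁²) = √(1165²−577²) = 1012.1 m/s; delay term = 2·14.6·1012.1/(577·1165) = 0.04396 s.
t = 61.9/1165 + 0.04396 = 0.09710 s.

97.1 ms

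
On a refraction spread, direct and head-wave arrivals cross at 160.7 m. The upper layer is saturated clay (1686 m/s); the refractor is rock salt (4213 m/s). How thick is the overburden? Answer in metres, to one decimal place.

52.6 m

h = (x_cross/2)·√((V₂−V₁)/(V₂+V₁)).
(V₂−V₁)/(V₂+V₁) = (4213−1686)/(4213+1686) = 0.4284; √ = 0.6545.
h = (160.7/2)·0.6545 = 52.59 m.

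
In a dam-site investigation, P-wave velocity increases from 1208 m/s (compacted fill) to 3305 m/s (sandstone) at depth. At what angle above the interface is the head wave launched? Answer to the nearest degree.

69°

At critical incidence the refracted ray runs along the interface (θ₂ = 90°), so sin θ_c = V₁/V₂.
θ_c = arcsin(1208/3305) = arcsin 0.3655 = 21.44°.
Measured from the interface: 90° − 21.44° = 68.56°.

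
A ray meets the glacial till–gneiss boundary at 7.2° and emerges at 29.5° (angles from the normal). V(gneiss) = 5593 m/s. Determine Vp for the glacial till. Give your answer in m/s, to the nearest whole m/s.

sin 7.2° = 0.1253; sin 29.5° = 0.4924.
V₁ = V₂·(sin θ₁/sin θ₂) = 5593·(0.1253/0.4924) = 1423.55 m/s.

1424 m/s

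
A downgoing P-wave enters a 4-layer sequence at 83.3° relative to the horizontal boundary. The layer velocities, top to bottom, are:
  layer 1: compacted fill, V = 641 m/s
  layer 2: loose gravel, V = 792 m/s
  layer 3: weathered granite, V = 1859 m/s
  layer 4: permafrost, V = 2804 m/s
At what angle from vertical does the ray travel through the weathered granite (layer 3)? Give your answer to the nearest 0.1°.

19.8°

From the normal: θ₁ = 90° − 83.3° = 6.7°.
Snell's law across each interface conserves sin θ / V, so sin θ_3 = V_3·sin θ₁/V₁.
sin θ_3 = 1859 × sin 6.7° / 641 = 0.3384.
θ_3 = arcsin 0.3384 = 19.78°.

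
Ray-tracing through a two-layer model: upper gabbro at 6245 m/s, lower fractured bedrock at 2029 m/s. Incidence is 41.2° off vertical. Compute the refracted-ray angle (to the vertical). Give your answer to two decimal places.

12.36°

Snell's law: sin θ₂ = (V₂/V₁)·sin θ₁ = (2029/6245)·sin 41.2° = 0.2140.
θ₂ = arcsin 0.2140 = 12.36° from the normal.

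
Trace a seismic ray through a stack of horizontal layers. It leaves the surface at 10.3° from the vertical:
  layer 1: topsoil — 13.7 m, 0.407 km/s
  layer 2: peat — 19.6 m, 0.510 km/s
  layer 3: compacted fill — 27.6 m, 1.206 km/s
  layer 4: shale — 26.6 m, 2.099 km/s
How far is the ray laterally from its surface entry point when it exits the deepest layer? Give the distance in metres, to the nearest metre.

88 m

p = sin θ₁/V₁ = sin 10.3°/0.407 = 4.3932e-01 s/km is conserved through the stack.
Layer 1: θ = 10.30°; offset = 13.7·tan 10.30° = 2.490 m.
Layer 2: sin θ = p·0.510 = 0.2241 → θ = 12.95°; offset = 19.6·tan 12.95° = 4.506 m.
Layer 3: sin θ = p·1.206 = 0.5298 → θ = 31.99°; offset = 27.6·tan 31.99° = 17.242 m.
Layer 4: sin θ = p·2.099 = 0.9221 → θ = 67.24°; offset = 26.6·tan 67.24° = 63.400 m.
Σ offsets = 87.637 m.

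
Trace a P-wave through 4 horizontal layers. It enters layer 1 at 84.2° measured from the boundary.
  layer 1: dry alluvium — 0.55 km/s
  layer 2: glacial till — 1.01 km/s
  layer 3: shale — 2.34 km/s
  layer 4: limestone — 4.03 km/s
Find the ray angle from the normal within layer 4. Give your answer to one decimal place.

47.8°

From the normal: θ₁ = 90° − 84.2° = 5.8°.
Ray parameter p = sin 5.8° / 0.55 = 1.8374e-01 s/km.
sin θ_4 = p·V_4 = 1.8374e-01 × 4.03 = 0.7405.
θ_4 = arcsin 0.7405 = 47.77°.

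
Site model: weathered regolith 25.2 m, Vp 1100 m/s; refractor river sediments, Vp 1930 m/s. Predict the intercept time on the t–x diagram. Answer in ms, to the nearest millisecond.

38 ms

θ_c = arcsin(V₁/V₂) = arcsin(1100/1930) = 34.75°; cos θ_c = 0.8217.
tᵢ = 2h·cos θ_c / V₁ = 2·25.2·0.8217 / 1100 = 0.03765 s.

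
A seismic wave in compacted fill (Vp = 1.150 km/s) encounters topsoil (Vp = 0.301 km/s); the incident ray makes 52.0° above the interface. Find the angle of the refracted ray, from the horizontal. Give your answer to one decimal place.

Convert to the normal: θ₁ = 90° − 52.0° = 38.0°.
sin θ₁/V₁ = sin θ₂/V₂ ⇒ sin θ₂ = 0.301·sin 38.0°/1.150 = 0.301·0.6157/1.150 = 0.1611.
θ₂ = sin⁻¹(0.1611) = 9.27° (from vertical).
From the interface: 90° − 9.27° = 80.73°.

80.7°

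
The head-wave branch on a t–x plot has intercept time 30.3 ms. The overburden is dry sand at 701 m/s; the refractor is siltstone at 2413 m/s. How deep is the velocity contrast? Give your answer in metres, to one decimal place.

11.1 m

h = tᵢ·V₁·V₂ / (2·√(V₂²−V₁²)).
√(V₂²−V₁²) = √(2413² − 701²) = 2308.9 m/s.
h = 0.0303 s × 701 × 2413 / (2 × 2308.9) = 11.10 m.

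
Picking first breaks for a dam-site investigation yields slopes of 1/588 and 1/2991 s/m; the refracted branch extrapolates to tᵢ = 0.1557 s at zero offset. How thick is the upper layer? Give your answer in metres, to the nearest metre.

h = tᵢ·V₁·V₂ / (2·√(V₂²−V₁²)).
√(V₂²−V₁²) = √(2991² − 588²) = 2932.6 m/s.
h = 0.1557 s × 588 × 2991 / (2 × 2932.6) = 46.69 m.

47 m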